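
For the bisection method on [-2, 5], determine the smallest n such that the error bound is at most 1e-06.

We need (b-a)/2^n ≤ 1e-06
(5 - (-2))/2^n ≤ 1e-06
7/2^n ≤ 1e-06
2^n ≥ 7000000
n ≥ log₂(7000000) = 22.74
n ≥ 23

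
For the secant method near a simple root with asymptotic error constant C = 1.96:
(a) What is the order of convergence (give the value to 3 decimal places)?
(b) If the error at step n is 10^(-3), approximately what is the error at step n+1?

(a) Secant method has superlinear convergence with order φ = (1+√5)/2 ≈ 1.618.
    This means |e_{n+1}| ≈ C|e_n|^1.618.

(b) With |e_n| = 10^(-3) and C = 1.96:
    |e_{n+1}| ≈ 1.96 × (10^(-3))^1.618 = 1.96 × 10^(-4.85)

(a) ≈ 1.618 (golden ratio); (b) |e_{n+1}| ≈ 2.743e-05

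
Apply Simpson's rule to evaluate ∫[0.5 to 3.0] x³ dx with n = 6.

f(x) = x³
a = 0.5, b = 3.0, n = 6
h = (b - a)/n = 0.416667

Simpson's rule: (h/3)[f(x₀) + 4f(x₁) + 2f(x₂) + ... + f(xₙ)]

x_0 = 0.5000, f(x_0) = 0.125000, coefficient = 1
x_1 = 0.9167, f(x_1) = 0.770255, coefficient = 4
x_2 = 1.3333, f(x_2) = 2.370370, coefficient = 2
x_3 = 1.7500, f(x_3) = 5.359375, coefficient = 4
x_4 = 2.1667, f(x_4) = 10.171296, coefficient = 2
x_5 = 2.5833, f(x_5) = 17.240162, coefficient = 4
x_6 = 3.0000, f(x_6) = 27.000000, coefficient = 1

I ≈ (0.416667/3) × 145.687500 = 20.234375
Exact value: 20.234375
Error: 0.000000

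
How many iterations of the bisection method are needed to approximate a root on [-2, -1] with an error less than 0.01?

We need (b-a)/2^n ≤ 0.01
(-1 - (-2))/2^n ≤ 0.01
1/2^n ≤ 0.01
2^n ≥ 100
n ≥ log₂(100) = 6.64
n ≥ 7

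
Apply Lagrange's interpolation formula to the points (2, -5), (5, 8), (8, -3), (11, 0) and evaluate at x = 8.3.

Lagrange interpolation formula:
P(x) = Σ yᵢ × Lᵢ(x)
where Lᵢ(x) = Π_{j≠i} (x - xⱼ)/(xᵢ - xⱼ)

L_0(8.3) = (8.3 - 5)/(2 - 5) × (8.3 - 8)/(2 - 8) × (8.3 - 11)/(2 - 11) = 0.016500
L_1(8.3) = (8.3 - 2)/(5 - 2) × (8.3 - 8)/(5 - 8) × (8.3 - 11)/(5 - 11) = -0.094500
L_2(8.3) = (8.3 - 2)/(8 - 2) × (8.3 - 5)/(8 - 5) × (8.3 - 11)/(8 - 11) = 1.039500
L_3(8.3) = (8.3 - 2)/(11 - 2) × (8.3 - 5)/(11 - 5) × (8.3 - 8)/(11 - 8) = 0.038500

P(8.3) = (-5)×L_0(8.3) + 8×L_1(8.3) + (-3)×L_2(8.3) + 0×L_3(8.3)
P(8.3) = -3.957000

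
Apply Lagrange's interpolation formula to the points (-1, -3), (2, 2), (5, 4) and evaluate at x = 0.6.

Lagrange interpolation formula:
P(x) = Σ yᵢ × Lᵢ(x)
where Lᵢ(x) = Π_{j≠i} (x - xⱼ)/(xᵢ - xⱼ)

L_0(0.6) = (0.6 - 2)/(-1 - 2) × (0.6 - 5)/(-1 - 5) = 0.342222
L_1(0.6) = (0.6 - (-1))/(2 - (-1)) × (0.6 - 5)/(2 - 5) = 0.782222
L_2(0.6) = (0.6 - (-1))/(5 - (-1)) × (0.6 - 2)/(5 - 2) = -0.124444

P(0.6) = (-3)×L_0(0.6) + 2×L_1(0.6) + 4×L_2(0.6)
P(0.6) = 0.040000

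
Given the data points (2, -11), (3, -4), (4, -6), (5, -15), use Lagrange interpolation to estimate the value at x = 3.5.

Lagrange interpolation formula:
P(x) = Σ yᵢ × Lᵢ(x)
where Lᵢ(x) = Π_{j≠i} (x - xⱼ)/(xᵢ - xⱼ)

L_0(3.5) = (3.5 - 3)/(2 - 3) × (3.5 - 4)/(2 - 4) × (3.5 - 5)/(2 - 5) = -0.062500
L_1(3.5) = (3.5 - 2)/(3 - 2) × (3.5 - 4)/(3 - 4) × (3.5 - 5)/(3 - 5) = 0.562500
L_2(3.5) = (3.5 - 2)/(4 - 2) × (3.5 - 3)/(4 - 3) × (3.5 - 5)/(4 - 5) = 0.562500
L_3(3.5) = (3.5 - 2)/(5 - 2) × (3.5 - 3)/(5 - 3) × (3.5 - 4)/(5 - 4) = -0.062500

P(3.5) = (-11)×L_0(3.5) + (-4)×L_1(3.5) + (-6)×L_2(3.5) + (-15)×L_3(3.5)
P(3.5) = -4.000000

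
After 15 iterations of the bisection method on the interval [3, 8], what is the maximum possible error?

Bisection error bound: |error| ≤ (b-a)/2^n
|error| ≤ (8 - 3)/2^15 = 5/2^15
|error| ≤ 0.0001525879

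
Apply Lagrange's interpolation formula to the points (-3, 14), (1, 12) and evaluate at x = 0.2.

Lagrange interpolation formula:
P(x) = Σ yᵢ × Lᵢ(x)
where Lᵢ(x) = Π_{j≠i} (x - xⱼ)/(xᵢ - xⱼ)

L_0(0.2) = (0.2 - 1)/(-3 - 1) = 0.200000
L_1(0.2) = (0.2 - (-3))/(1 - (-3)) = 0.800000

P(0.2) = 14×L_0(0.2) + 12×L_1(0.2)
P(0.2) = 12.400000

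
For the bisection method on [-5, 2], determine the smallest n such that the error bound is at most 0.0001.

We need (b-a)/2^n ≤ 0.0001
(2 - (-5))/2^n ≤ 0.0001
7/2^n ≤ 0.0001
2^n ≥ 70000
n ≥ log₂(70000) = 16.10
n ≥ 17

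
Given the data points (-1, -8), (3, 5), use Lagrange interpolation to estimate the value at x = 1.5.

Lagrange interpolation formula:
P(x) = Σ yᵢ × Lᵢ(x)
where Lᵢ(x) = Π_{j≠i} (x - xⱼ)/(xᵢ - xⱼ)

L_0(1.5) = (1.5 - 3)/(-1 - 3) = 0.375000
L_1(1.5) = (1.5 - (-1))/(3 - (-1)) = 0.625000

P(1.5) = (-8)×L_0(1.5) + 5×L_1(1.5)
P(1.5) = 0.125000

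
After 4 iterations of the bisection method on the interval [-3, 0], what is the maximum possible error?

Bisection error bound: |error| ≤ (b-a)/2^n
|error| ≤ (0 - (-3))/2^4 = 3/2^4
|error| ≤ 0.1875000000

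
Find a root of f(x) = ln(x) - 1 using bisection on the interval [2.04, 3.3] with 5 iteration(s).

f(x) = ln(x) - 1
Initial interval: [2.04, 3.3]

Iteration 1:
  c_1 = (2.040000 + 3.300000)/2 = 2.670000
  f(c_1) = f(2.670000) = -0.017922
  f(a) × f(c) ≥ 0, new interval: [2.670000, 3.300000]
Iteration 2:
  c_2 = (2.670000 + 3.300000)/2 = 2.985000
  f(c_2) = f(2.985000) = 0.093600
  f(a) × f(c) < 0, new interval: [2.670000, 2.985000]
Iteration 3:
  c_3 = (2.670000 + 2.985000)/2 = 2.827500
  f(c_3) = f(2.827500) = 0.039393
  f(a) × f(c) < 0, new interval: [2.670000, 2.827500]
Iteration 4:
  c_4 = (2.670000 + 2.827500)/2 = 2.748750
  f(c_4) = f(2.748750) = 0.011146
  f(a) × f(c) < 0, new interval: [2.670000, 2.748750]
Iteration 5:
  c_5 = (2.670000 + 2.748750)/2 = 2.709375
  f(c_5) = f(2.709375) = -0.003282
  f(a) × f(c) ≥ 0, new interval: [2.709375, 2.748750]

After 5 iteration(s), the approximation is c_5 = 2.709375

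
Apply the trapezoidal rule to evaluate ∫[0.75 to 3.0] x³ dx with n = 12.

f(x) = x³
a = 0.75, b = 3.0, n = 12
h = (b - a)/n = 0.187500

Trapezoidal rule: (h/2)[f(x₀) + 2f(x₁) + 2f(x₂) + ... + f(xₙ)]

x_0 = 0.7500, f(x_0) = 0.421875, coefficient = 1
x_1 = 0.9375, f(x_1) = 0.823975, coefficient = 2
x_2 = 1.1250, f(x_2) = 1.423828, coefficient = 2
x_3 = 1.3125, f(x_3) = 2.260986, coefficient = 2
x_4 = 1.5000, f(x_4) = 3.375000, coefficient = 2
x_5 = 1.6875, f(x_5) = 4.805420, coefficient = 2
x_6 = 1.8750, f(x_6) = 6.591797, coefficient = 2
x_7 = 2.0625, f(x_7) = 8.773682, coefficient = 2
x_8 = 2.2500, f(x_8) = 11.390625, coefficient = 2
x_9 = 2.4375, f(x_9) = 14.482178, coefficient = 2
x_10 = 2.6250, f(x_10) = 18.087891, coefficient = 2
x_11 = 2.8125, f(x_11) = 22.247314, coefficient = 2
x_12 = 3.0000, f(x_12) = 27.000000, coefficient = 1

I ≈ (0.187500/2) × 215.947266 = 20.245056
Exact value: 20.170898
Error: 0.074158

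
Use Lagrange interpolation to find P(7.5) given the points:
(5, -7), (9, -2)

Lagrange interpolation formula:
P(x) = Σ yᵢ × Lᵢ(x)
where Lᵢ(x) = Π_{j≠i} (x - xⱼ)/(xᵢ - xⱼ)

L_0(7.5) = (7.5 - 9)/(5 - 9) = 0.375000
L_1(7.5) = (7.5 - 5)/(9 - 5) = 0.625000

P(7.5) = (-7)×L_0(7.5) + (-2)×L_1(7.5)
P(7.5) = -3.875000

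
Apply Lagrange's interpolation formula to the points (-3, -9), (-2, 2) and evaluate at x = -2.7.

Lagrange interpolation formula:
P(x) = Σ yᵢ × Lᵢ(x)
where Lᵢ(x) = Π_{j≠i} (x - xⱼ)/(xᵢ - xⱼ)

L_0(-2.7) = (-2.7 - (-2))/(-3 - (-2)) = 0.700000
L_1(-2.7) = (-2.7 - (-3))/(-2 - (-3)) = 0.300000

P(-2.7) = (-9)×L_0(-2.7) + 2×L_1(-2.7)
P(-2.7) = -5.700000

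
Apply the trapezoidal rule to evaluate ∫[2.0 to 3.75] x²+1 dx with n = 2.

f(x) = x²+1
a = 2.0, b = 3.75, n = 2
h = (b - a)/n = 0.875000

Trapezoidal rule: (h/2)[f(x₀) + 2f(x₁) + 2f(x₂) + ... + f(xₙ)]

x_0 = 2.0000, f(x_0) = 5.000000, coefficient = 1
x_1 = 2.8750, f(x_1) = 9.265625, coefficient = 2
x_2 = 3.7500, f(x_2) = 15.062500, coefficient = 1

I ≈ (0.875000/2) × 38.593750 = 16.884766
Exact value: 16.661458
Error: 0.223307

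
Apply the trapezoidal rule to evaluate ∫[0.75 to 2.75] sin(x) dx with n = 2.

f(x) = sin(x)
a = 0.75, b = 2.75, n = 2
h = (b - a)/n = 1.000000

Trapezoidal rule: (h/2)[f(x₀) + 2f(x₁) + 2f(x₂) + ... + f(xₙ)]

x_0 = 0.7500, f(x_0) = 0.681639, coefficient = 1
x_1 = 1.7500, f(x_1) = 0.983986, coefficient = 2
x_2 = 2.7500, f(x_2) = 0.381661, coefficient = 1

I ≈ (1.000000/2) × 3.031272 = 1.515636
Exact value: 1.655991
Error: 0.140355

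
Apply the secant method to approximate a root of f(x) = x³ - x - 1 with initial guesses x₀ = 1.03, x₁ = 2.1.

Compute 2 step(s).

f(x) = x³ - x - 1
x₀ = 1.03, x₁ = 2.1

Secant formula: x_{n+1} = x_n - f(x_n)(x_n - x_{n-1})/(f(x_n) - f(x_{n-1}))

Iteration 1:
  f(1.030000) = -0.937273
  f(2.100000) = 6.161000
  x_2 = 2.100000 - 6.161000×(2.100000 - 1.030000)/(6.161000 - (-0.937273))
       = 1.171285
Iteration 2:
  f(2.100000) = 6.161000
  f(1.171285) = -0.564388
  x_3 = 1.171285 - (-0.564388)×(1.171285 - 2.100000)/(-0.564388 - 6.161000)
       = 1.249222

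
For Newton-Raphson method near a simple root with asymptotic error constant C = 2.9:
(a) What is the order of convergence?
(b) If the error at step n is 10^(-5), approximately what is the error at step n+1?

(a) Newton-Raphson has quadratic (order 2) convergence near simple roots.
    This means |e_{n+1}| ≈ C|e_n|².

(b) With |e_n| = 10^(-5) and C = 2.9:
    |e_{n+1}| ≈ 2.9 × (10^(-5))² = 2.9 × 10^(-10)

(a) 2 (quadratic); (b) |e_{n+1}| ≈ 2.900e-10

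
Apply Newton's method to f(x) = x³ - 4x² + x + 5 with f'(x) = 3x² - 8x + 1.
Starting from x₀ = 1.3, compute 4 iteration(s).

f(x) = x³ - 4x² + x + 5
f'(x) = 3x² - 8x + 1
x₀ = 1.3

Newton-Raphson formula: x_{n+1} = x_n - f(x_n)/f'(x_n)

Iteration 1:
  f(1.300000) = 1.737000
  f'(1.300000) = -4.330000
  x_1 = 1.300000 - 1.737000/(-4.330000) = 1.701155
Iteration 2:
  f(1.701155) = 0.048463
  f'(1.701155) = -3.927456
  x_2 = 1.701155 - 0.048463/(-3.927456) = 1.713494
Iteration 3:
  f(1.713494) = 0.000170
  f'(1.713494) = -3.899766
  x_3 = 1.713494 - 0.000170/(-3.899766) = 1.713538
Iteration 4:
  f(1.713538) = 0.000000
  f'(1.713538) = -3.899667
  x_4 = 1.713538 - 0.000000/(-3.899667) = 1.713538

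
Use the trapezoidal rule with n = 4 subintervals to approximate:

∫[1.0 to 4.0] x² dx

f(x) = x²
a = 1.0, b = 4.0, n = 4
h = (b - a)/n = 0.750000

Trapezoidal rule: (h/2)[f(x₀) + 2f(x₁) + 2f(x₂) + ... + f(xₙ)]

x_0 = 1.0000, f(x_0) = 1.000000, coefficient = 1
x_1 = 1.7500, f(x_1) = 3.062500, coefficient = 2
x_2 = 2.5000, f(x_2) = 6.250000, coefficient = 2
x_3 = 3.2500, f(x_3) = 10.562500, coefficient = 2
x_4 = 4.0000, f(x_4) = 16.000000, coefficient = 1

I ≈ (0.750000/2) × 56.750000 = 21.281250
Exact value: 21.000000
Error: 0.281250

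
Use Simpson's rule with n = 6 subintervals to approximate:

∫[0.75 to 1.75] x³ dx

f(x) = x³
a = 0.75, b = 1.75, n = 6
h = (b - a)/n = 0.166667

Simpson's rule: (h/3)[f(x₀) + 4f(x₁) + 2f(x₂) + ... + f(xₙ)]

x_0 = 0.7500, f(x_0) = 0.421875, coefficient = 1
x_1 = 0.9167, f(x_1) = 0.770255, coefficient = 4
x_2 = 1.0833, f(x_2) = 1.271412, coefficient = 2
x_3 = 1.2500, f(x_3) = 1.953125, coefficient = 4
x_4 = 1.4167, f(x_4) = 2.843171, coefficient = 2
x_5 = 1.5833, f(x_5) = 3.969329, coefficient = 4
x_6 = 1.7500, f(x_6) = 5.359375, coefficient = 1

I ≈ (0.166667/3) × 40.781250 = 2.265625
Exact value: 2.265625
Error: 0.000000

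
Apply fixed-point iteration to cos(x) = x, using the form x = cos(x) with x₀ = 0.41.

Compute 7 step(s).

Equation: cos(x) = x
Fixed-point form: x = cos(x)
x₀ = 0.41

x_1 = g(0.410000) = 0.917121
x_2 = g(0.917121) = 0.608108
x_3 = g(0.608108) = 0.820730
x_4 = g(0.820730) = 0.681687
x_5 = g(0.681687) = 0.776511
x_6 = g(0.776511) = 0.713363
x_7 = g(0.713363) = 0.756165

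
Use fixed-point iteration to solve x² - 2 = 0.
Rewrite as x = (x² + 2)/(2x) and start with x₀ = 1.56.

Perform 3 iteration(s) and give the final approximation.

Equation: x² - 2 = 0
Fixed-point form: x = (x² + 2)/(2x)
x₀ = 1.56

x_1 = g(1.560000) = 1.421026
x_2 = g(1.421026) = 1.414230
x_3 = g(1.414230) = 1.414214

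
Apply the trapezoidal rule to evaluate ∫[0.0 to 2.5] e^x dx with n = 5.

f(x) = e^x
a = 0.0, b = 2.5, n = 5
h = (b - a)/n = 0.500000

Trapezoidal rule: (h/2)[f(x₀) + 2f(x₁) + 2f(x₂) + ... + f(xₙ)]

x_0 = 0.0000, f(x_0) = 1.000000, coefficient = 1
x_1 = 0.5000, f(x_1) = 1.648721, coefficient = 2
x_2 = 1.0000, f(x_2) = 2.718282, coefficient = 2
x_3 = 1.5000, f(x_3) = 4.481689, coefficient = 2
x_4 = 2.0000, f(x_4) = 7.389056, coefficient = 2
x_5 = 2.5000, f(x_5) = 12.182494, coefficient = 1

I ≈ (0.500000/2) × 45.657990 = 11.414498
Exact value: 11.182494
Error: 0.232004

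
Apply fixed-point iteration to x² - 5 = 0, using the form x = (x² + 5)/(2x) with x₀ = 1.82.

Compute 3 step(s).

Equation: x² - 5 = 0
Fixed-point form: x = (x² + 5)/(2x)
x₀ = 1.82

x_1 = g(1.820000) = 2.283626
x_2 = g(2.283626) = 2.236563
x_3 = g(2.236563) = 2.236068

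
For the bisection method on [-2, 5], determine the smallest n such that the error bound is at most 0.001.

We need (b-a)/2^n ≤ 0.001
(5 - (-2))/2^n ≤ 0.001
7/2^n ≤ 0.001
2^n ≥ 7000
n ≥ log₂(7000) = 12.77
n ≥ 13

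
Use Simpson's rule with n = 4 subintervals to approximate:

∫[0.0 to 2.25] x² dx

f(x) = x²
a = 0.0, b = 2.25, n = 4
h = (b - a)/n = 0.562500

Simpson's rule: (h/3)[f(x₀) + 4f(x₁) + 2f(x₂) + ... + f(xₙ)]

x_0 = 0.0000, f(x_0) = 0.000000, coefficient = 1
x_1 = 0.5625, f(x_1) = 0.316406, coefficient = 4
x_2 = 1.1250, f(x_2) = 1.265625, coefficient = 2
x_3 = 1.6875, f(x_3) = 2.847656, coefficient = 4
x_4 = 2.2500, f(x_4) = 5.062500, coefficient = 1

I ≈ (0.562500/3) × 20.250000 = 3.796875
Exact value: 3.796875
Error: 0.000000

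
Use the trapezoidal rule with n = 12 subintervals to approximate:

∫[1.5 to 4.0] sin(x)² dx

f(x) = sin(x)²
a = 1.5, b = 4.0, n = 12
h = (b - a)/n = 0.208333

Trapezoidal rule: (h/2)[f(x₀) + 2f(x₁) + 2f(x₂) + ... + f(xₙ)]

x_0 = 1.5000, f(x_0) = 0.994996, coefficient = 1
x_1 = 1.7083, f(x_1) = 0.981203, coefficient = 2
x_2 = 1.9167, f(x_2) = 0.885068, coefficient = 2
x_3 = 2.1250, f(x_3) = 0.723044, coefficient = 2
x_4 = 2.3333, f(x_4) = 0.522853, coefficient = 2
x_5 = 2.5417, f(x_5) = 0.318752, coefficient = 2
x_6 = 2.7500, f(x_6) = 0.145665, coefficient = 2
x_7 = 2.9583, f(x_7) = 0.033210, coefficient = 2
x_8 = 3.1667, f(x_8) = 0.000629, coefficient = 2
x_9 = 3.3750, f(x_9) = 0.053497, coefficient = 2
x_10 = 3.5833, f(x_10) = 0.182768, coefficient = 2
x_11 = 3.7917, f(x_11) = 0.366322, coefficient = 2
x_12 = 4.0000, f(x_12) = 0.572750, coefficient = 1

I ≈ (0.208333/2) × 9.993767 = 1.041017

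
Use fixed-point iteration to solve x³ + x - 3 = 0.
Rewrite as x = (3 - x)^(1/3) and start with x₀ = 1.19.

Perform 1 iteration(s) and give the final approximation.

Equation: x³ + x - 3 = 0
Fixed-point form: x = (3 - x)^(1/3)
x₀ = 1.19

x_1 = g(1.190000) = 1.218689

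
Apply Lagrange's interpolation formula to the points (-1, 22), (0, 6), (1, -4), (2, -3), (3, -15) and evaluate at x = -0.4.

Lagrange interpolation formula:
P(x) = Σ yᵢ × Lᵢ(x)
where Lᵢ(x) = Π_{j≠i} (x - xⱼ)/(xᵢ - xⱼ)

L_0(-0.4) = (-0.4 - 0)/(-1 - 0) × (-0.4 - 1)/(-1 - 1) × (-0.4 - 2)/(-1 - 2) × (-0.4 - 3)/(-1 - 3) = 0.190400
L_1(-0.4) = (-0.4 - (-1))/(0 - (-1)) × (-0.4 - 1)/(0 - 1) × (-0.4 - 2)/(0 - 2) × (-0.4 - 3)/(0 - 3) = 1.142400
L_2(-0.4) = (-0.4 - (-1))/(1 - (-1)) × (-0.4 - 0)/(1 - 0) × (-0.4 - 2)/(1 - 2) × (-0.4 - 3)/(1 - 3) = -0.489600
L_3(-0.4) = (-0.4 - (-1))/(2 - (-1)) × (-0.4 - 0)/(2 - 0) × (-0.4 - 1)/(2 - 1) × (-0.4 - 3)/(2 - 3) = 0.190400
L_4(-0.4) = (-0.4 - (-1))/(3 - (-1)) × (-0.4 - 0)/(3 - 0) × (-0.4 - 1)/(3 - 1) × (-0.4 - 2)/(3 - 2) = -0.033600

P(-0.4) = 22×L_0(-0.4) + 6×L_1(-0.4) + (-4)×L_2(-0.4) + (-3)×L_3(-0.4) + (-15)×L_4(-0.4)
P(-0.4) = 12.934400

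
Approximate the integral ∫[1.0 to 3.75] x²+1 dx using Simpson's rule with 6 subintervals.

f(x) = x²+1
a = 1.0, b = 3.75, n = 6
h = (b - a)/n = 0.458333

Simpson's rule: (h/3)[f(x₀) + 4f(x₁) + 2f(x₂) + ... + f(xₙ)]

x_0 = 1.0000, f(x_0) = 2.000000, coefficient = 1
x_1 = 1.4583, f(x_1) = 3.126736, coefficient = 4
x_2 = 1.9167, f(x_2) = 4.673611, coefficient = 2
x_3 = 2.3750, f(x_3) = 6.640625, coefficient = 4
x_4 = 2.8333, f(x_4) = 9.027778, coefficient = 2
x_5 = 3.2917, f(x_5) = 11.835069, coefficient = 4
x_6 = 3.7500, f(x_6) = 15.062500, coefficient = 1

I ≈ (0.458333/3) × 130.875000 = 19.994792
Exact value: 19.994792
Error: 0.000000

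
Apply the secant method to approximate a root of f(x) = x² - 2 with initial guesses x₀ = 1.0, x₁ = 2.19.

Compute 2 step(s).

f(x) = x² - 2
x₀ = 1.0, x₁ = 2.19

Secant formula: x_{n+1} = x_n - f(x_n)(x_n - x_{n-1})/(f(x_n) - f(x_{n-1}))

Iteration 1:
  f(1.000000) = -1.000000
  f(2.190000) = 2.796100
  x_2 = 2.190000 - 2.796100×(2.190000 - 1.000000)/(2.796100 - (-1.000000))
       = 1.313480
Iteration 2:
  f(2.190000) = 2.796100
  f(1.313480) = -0.274771
  x_3 = 1.313480 - (-0.274771)×(1.313480 - 2.190000)/(-0.274771 - 2.796100)
       = 1.391908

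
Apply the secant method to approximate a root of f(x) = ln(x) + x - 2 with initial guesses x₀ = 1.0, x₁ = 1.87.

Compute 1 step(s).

f(x) = ln(x) + x - 2
x₀ = 1.0, x₁ = 1.87

Secant formula: x_{n+1} = x_n - f(x_n)(x_n - x_{n-1})/(f(x_n) - f(x_{n-1}))

Iteration 1:
  f(1.000000) = -1.000000
  f(1.870000) = 0.495938
  x_2 = 1.870000 - 0.495938×(1.870000 - 1.000000)/(0.495938 - (-1.000000))
       = 1.581575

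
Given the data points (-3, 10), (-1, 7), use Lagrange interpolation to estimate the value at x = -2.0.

Lagrange interpolation formula:
P(x) = Σ yᵢ × Lᵢ(x)
where Lᵢ(x) = Π_{j≠i} (x - xⱼ)/(xᵢ - xⱼ)

L_0(-2.0) = (-2.0 - (-1))/(-3 - (-1)) = 0.500000
L_1(-2.0) = (-2.0 - (-3))/(-1 - (-3)) = 0.500000

P(-2.0) = 10×L_0(-2.0) + 7×L_1(-2.0)
P(-2.0) = 8.500000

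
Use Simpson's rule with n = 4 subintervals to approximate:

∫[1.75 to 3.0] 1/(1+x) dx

f(x) = 1/(1+x)
a = 1.75, b = 3.0, n = 4
h = (b - a)/n = 0.312500

Simpson's rule: (h/3)[f(x₀) + 4f(x₁) + 2f(x₂) + ... + f(xₙ)]

x_0 = 1.7500, f(x_0) = 0.363636, coefficient = 1
x_1 = 2.0625, f(x_1) = 0.326531, coefficient = 4
x_2 = 2.3750, f(x_2) = 0.296296, coefficient = 2
x_3 = 2.6875, f(x_3) = 0.271186, coefficient = 4
x_4 = 3.0000, f(x_4) = 0.250000, coefficient = 1

I ≈ (0.312500/3) × 3.597097 = 0.374698
Exact value: 0.374693
Error: 0.000004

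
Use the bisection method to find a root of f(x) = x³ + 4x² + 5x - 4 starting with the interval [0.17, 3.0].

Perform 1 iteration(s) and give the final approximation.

f(x) = x³ + 4x² + 5x - 4
Initial interval: [0.17, 3.0]

Iteration 1:
  c_1 = (0.170000 + 3.000000)/2 = 1.585000
  f(c_1) = f(1.585000) = 17.955777
  f(a) × f(c) < 0, new interval: [0.170000, 1.585000]

After 1 iteration(s), the approximation is c_1 = 1.585000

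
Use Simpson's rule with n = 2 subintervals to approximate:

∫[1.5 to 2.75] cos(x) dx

f(x) = cos(x)
a = 1.5, b = 2.75, n = 2
h = (b - a)/n = 0.625000

Simpson's rule: (h/3)[f(x₀) + 4f(x₁) + 2f(x₂) + ... + f(xₙ)]

x_0 = 1.5000, f(x_0) = 0.070737, coefficient = 1
x_1 = 2.1250, f(x_1) = -0.526266, coefficient = 4
x_2 = 2.7500, f(x_2) = -0.924302, coefficient = 1

I ≈ (0.625000/3) × -2.958631 = -0.616381
Exact value: -0.615834
Error: 0.000547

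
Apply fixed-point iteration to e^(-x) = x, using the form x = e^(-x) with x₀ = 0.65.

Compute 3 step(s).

Equation: e^(-x) = x
Fixed-point form: x = e^(-x)
x₀ = 0.65

x_1 = g(0.650000) = 0.522046
x_2 = g(0.522046) = 0.593306
x_3 = g(0.593306) = 0.552498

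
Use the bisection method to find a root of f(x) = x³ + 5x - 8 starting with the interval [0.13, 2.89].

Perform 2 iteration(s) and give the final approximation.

f(x) = x³ + 5x - 8
Initial interval: [0.13, 2.89]

Iteration 1:
  c_1 = (0.130000 + 2.890000)/2 = 1.510000
  f(c_1) = f(1.510000) = 2.992951
  f(a) × f(c) < 0, new interval: [0.130000, 1.510000]
Iteration 2:
  c_2 = (0.130000 + 1.510000)/2 = 0.820000
  f(c_2) = f(0.820000) = -3.348632
  f(a) × f(c) ≥ 0, new interval: [0.820000, 1.510000]

After 2 iteration(s), the approximation is c_2 = 0.820000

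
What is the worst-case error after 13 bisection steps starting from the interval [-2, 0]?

Bisection error bound: |error| ≤ (b-a)/2^n
|error| ≤ (0 - (-2))/2^13 = 2/2^13
|error| ≤ 0.0002441406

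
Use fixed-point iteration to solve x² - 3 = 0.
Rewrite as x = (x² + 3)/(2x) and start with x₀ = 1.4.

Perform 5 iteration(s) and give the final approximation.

Equation: x² - 3 = 0
Fixed-point form: x = (x² + 3)/(2x)
x₀ = 1.4

x_1 = g(1.400000) = 1.771429
x_2 = g(1.771429) = 1.732488
x_3 = g(1.732488) = 1.732051
x_4 = g(1.732051) = 1.732051
x_5 = g(1.732051) = 1.732051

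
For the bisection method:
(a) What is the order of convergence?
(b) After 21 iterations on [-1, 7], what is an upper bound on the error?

(a) Bisection has linear (order 1) convergence; the error is halved each step.

(b) Error bound = (b-a)/2^n = (7 - (-1))/2^{21}
    = 8/2^{21}

(a) 1 (linear); (b) error ≤ 3.81e-06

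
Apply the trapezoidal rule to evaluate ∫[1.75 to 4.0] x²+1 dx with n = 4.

f(x) = x²+1
a = 1.75, b = 4.0, n = 4
h = (b - a)/n = 0.562500

Trapezoidal rule: (h/2)[f(x₀) + 2f(x₁) + 2f(x₂) + ... + f(xₙ)]

x_0 = 1.7500, f(x_0) = 4.062500, coefficient = 1
x_1 = 2.3125, f(x_1) = 6.347656, coefficient = 2
x_2 = 2.8750, f(x_2) = 9.265625, coefficient = 2
x_3 = 3.4375, f(x_3) = 12.816406, coefficient = 2
x_4 = 4.0000, f(x_4) = 17.000000, coefficient = 1

I ≈ (0.562500/2) × 77.921875 = 21.915527
Exact value: 21.796875
Error: 0.118652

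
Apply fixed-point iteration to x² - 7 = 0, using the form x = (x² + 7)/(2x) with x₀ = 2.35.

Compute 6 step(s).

Equation: x² - 7 = 0
Fixed-point form: x = (x² + 7)/(2x)
x₀ = 2.35

x_1 = g(2.350000) = 2.664362
x_2 = g(2.664362) = 2.645816
x_3 = g(2.645816) = 2.645751
x_4 = g(2.645751) = 2.645751
x_5 = g(2.645751) = 2.645751
x_6 = g(2.645751) = 2.645751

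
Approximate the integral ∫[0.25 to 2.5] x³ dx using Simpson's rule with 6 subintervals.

f(x) = x³
a = 0.25, b = 2.5, n = 6
h = (b - a)/n = 0.375000

Simpson's rule: (h/3)[f(x₀) + 4f(x₁) + 2f(x₂) + ... + f(xₙ)]

x_0 = 0.2500, f(x_0) = 0.015625, coefficient = 1
x_1 = 0.6250, f(x_1) = 0.244141, coefficient = 4
x_2 = 1.0000, f(x_2) = 1.000000, coefficient = 2
x_3 = 1.3750, f(x_3) = 2.599609, coefficient = 4
x_4 = 1.7500, f(x_4) = 5.359375, coefficient = 2
x_5 = 2.1250, f(x_5) = 9.595703, coefficient = 4
x_6 = 2.5000, f(x_6) = 15.625000, coefficient = 1

I ≈ (0.375000/3) × 78.117188 = 9.764648
Exact value: 9.764648
Error: 0.000000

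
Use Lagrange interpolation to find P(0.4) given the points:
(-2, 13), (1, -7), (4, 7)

Lagrange interpolation formula:
P(x) = Σ yᵢ × Lᵢ(x)
where Lᵢ(x) = Π_{j≠i} (x - xⱼ)/(xᵢ - xⱼ)

L_0(0.4) = (0.4 - 1)/(-2 - 1) × (0.4 - 4)/(-2 - 4) = 0.120000
L_1(0.4) = (0.4 - (-2))/(1 - (-2)) × (0.4 - 4)/(1 - 4) = 0.960000
L_2(0.4) = (0.4 - (-2))/(4 - (-2)) × (0.4 - 1)/(4 - 1) = -0.080000

P(0.4) = 13×L_0(0.4) + (-7)×L_1(0.4) + 7×L_2(0.4)
P(0.4) = -5.720000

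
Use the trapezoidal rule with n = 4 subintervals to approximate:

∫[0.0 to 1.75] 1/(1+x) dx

f(x) = 1/(1+x)
a = 0.0, b = 1.75, n = 4
h = (b - a)/n = 0.437500

Trapezoidal rule: (h/2)[f(x₀) + 2f(x₁) + 2f(x₂) + ... + f(xₙ)]

x_0 = 0.0000, f(x_0) = 1.000000, coefficient = 1
x_1 = 0.4375, f(x_1) = 0.695652, coefficient = 2
x_2 = 0.8750, f(x_2) = 0.533333, coefficient = 2
x_3 = 1.3125, f(x_3) = 0.432432, coefficient = 2
x_4 = 1.7500, f(x_4) = 0.363636, coefficient = 1

I ≈ (0.437500/2) × 4.686472 = 1.025166
Exact value: 1.011601
Error: 0.013565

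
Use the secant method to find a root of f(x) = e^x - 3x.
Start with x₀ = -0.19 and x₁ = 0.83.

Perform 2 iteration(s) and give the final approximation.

f(x) = e^x - 3x
x₀ = -0.19, x₁ = 0.83

Secant formula: x_{n+1} = x_n - f(x_n)(x_n - x_{n-1})/(f(x_n) - f(x_{n-1}))

Iteration 1:
  f(-0.190000) = 1.396959
  f(0.830000) = -0.196681
  x_2 = 0.830000 - (-0.196681)×(0.830000 - (-0.190000))/(-0.196681 - 1.396959)
       = 0.704115
Iteration 2:
  f(0.830000) = -0.196681
  f(0.704115) = -0.090289
  x_3 = 0.704115 - (-0.090289)×(0.704115 - 0.830000)/(-0.090289 - (-0.196681))
       = 0.597284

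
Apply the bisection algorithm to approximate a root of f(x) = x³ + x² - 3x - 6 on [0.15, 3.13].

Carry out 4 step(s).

f(x) = x³ + x² - 3x - 6
Initial interval: [0.15, 3.13]

Iteration 1:
  c_1 = (0.150000 + 3.130000)/2 = 1.640000
  f(c_1) = f(1.640000) = -3.819456
  f(a) × f(c) ≥ 0, new interval: [1.640000, 3.130000]
Iteration 2:
  c_2 = (1.640000 + 3.130000)/2 = 2.385000
  f(c_2) = f(2.385000) = 6.099642
  f(a) × f(c) < 0, new interval: [1.640000, 2.385000]
Iteration 3:
  c_3 = (1.640000 + 2.385000)/2 = 2.012500
  f(c_3) = f(2.012500) = 0.163596
  f(a) × f(c) < 0, new interval: [1.640000, 2.012500]
Iteration 4:
  c_4 = (1.640000 + 2.012500)/2 = 1.826250
  f(c_4) = f(1.826250) = -2.052672
  f(a) × f(c) ≥ 0, new interval: [1.826250, 2.012500]

After 4 iteration(s), the approximation is c_4 = 1.826250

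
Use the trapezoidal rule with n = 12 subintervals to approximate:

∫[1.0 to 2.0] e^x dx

f(x) = e^x
a = 1.0, b = 2.0, n = 12
h = (b - a)/n = 0.083333

Trapezoidal rule: (h/2)[f(x₀) + 2f(x₁) + 2f(x₂) + ... + f(xₙ)]

x_0 = 1.0000, f(x_0) = 2.718282, coefficient = 1
x_1 = 1.0833, f(x_1) = 2.954512, coefficient = 2
x_2 = 1.1667, f(x_2) = 3.211271, coefficient = 2
x_3 = 1.2500, f(x_3) = 3.490343, coefficient = 2
x_4 = 1.3333, f(x_4) = 3.793668, coefficient = 2
x_5 = 1.4167, f(x_5) = 4.123353, coefficient = 2
x_6 = 1.5000, f(x_6) = 4.481689, coefficient = 2
x_7 = 1.5833, f(x_7) = 4.871166, coefficient = 2
x_8 = 1.6667, f(x_8) = 5.294490, coefficient = 2
x_9 = 1.7500, f(x_9) = 5.754603, coefficient = 2
x_10 = 1.8333, f(x_10) = 6.254701, coefficient = 2
x_11 = 1.9167, f(x_11) = 6.798260, coefficient = 2
x_12 = 2.0000, f(x_12) = 7.389056, coefficient = 1

I ≈ (0.083333/2) × 112.163447 = 4.673477
Exact value: 4.670774
Error: 0.002703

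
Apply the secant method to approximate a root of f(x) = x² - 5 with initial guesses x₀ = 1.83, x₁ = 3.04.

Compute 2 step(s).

f(x) = x² - 5
x₀ = 1.83, x₁ = 3.04

Secant formula: x_{n+1} = x_n - f(x_n)(x_n - x_{n-1})/(f(x_n) - f(x_{n-1}))

Iteration 1:
  f(1.830000) = -1.651100
  f(3.040000) = 4.241600
  x_2 = 3.040000 - 4.241600×(3.040000 - 1.830000)/(4.241600 - (-1.651100))
       = 2.169035
Iteration 2:
  f(3.040000) = 4.241600
  f(2.169035) = -0.295288
  x_3 = 2.169035 - (-0.295288)×(2.169035 - 3.040000)/(-0.295288 - 4.241600)
       = 2.225722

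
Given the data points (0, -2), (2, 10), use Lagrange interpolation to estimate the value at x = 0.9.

Lagrange interpolation formula:
P(x) = Σ yᵢ × Lᵢ(x)
where Lᵢ(x) = Π_{j≠i} (x - xⱼ)/(xᵢ - xⱼ)

L_0(0.9) = (0.9 - 2)/(0 - 2) = 0.550000
L_1(0.9) = (0.9 - 0)/(2 - 0) = 0.450000

P(0.9) = (-2)×L_0(0.9) + 10×L_1(0.9)
P(0.9) = 3.400000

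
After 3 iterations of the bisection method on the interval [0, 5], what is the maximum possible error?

Bisection error bound: |error| ≤ (b-a)/2^n
|error| ≤ (5 - 0)/2^3 = 5/2^3
|error| ≤ 0.6250000000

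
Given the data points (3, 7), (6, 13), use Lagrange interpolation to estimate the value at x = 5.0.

Lagrange interpolation formula:
P(x) = Σ yᵢ × Lᵢ(x)
where Lᵢ(x) = Π_{j≠i} (x - xⱼ)/(xᵢ - xⱼ)

L_0(5.0) = (5.0 - 6)/(3 - 6) = 0.333333
L_1(5.0) = (5.0 - 3)/(6 - 3) = 0.666667

P(5.0) = 7×L_0(5.0) + 13×L_1(5.0)
P(5.0) = 11.000000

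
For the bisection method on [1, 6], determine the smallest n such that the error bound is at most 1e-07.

We need (b-a)/2^n ≤ 1e-07
(6 - 1)/2^n ≤ 1e-07
5/2^n ≤ 1e-07
2^n ≥ 50000000
n ≥ log₂(50000000) = 25.58
n ≥ 26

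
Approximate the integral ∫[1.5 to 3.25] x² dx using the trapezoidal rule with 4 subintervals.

f(x) = x²
a = 1.5, b = 3.25, n = 4
h = (b - a)/n = 0.437500

Trapezoidal rule: (h/2)[f(x₀) + 2f(x₁) + 2f(x₂) + ... + f(xₙ)]

x_0 = 1.5000, f(x_0) = 2.250000, coefficient = 1
x_1 = 1.9375, f(x_1) = 3.753906, coefficient = 2
x_2 = 2.3750, f(x_2) = 5.640625, coefficient = 2
x_3 = 2.8125, f(x_3) = 7.910156, coefficient = 2
x_4 = 3.2500, f(x_4) = 10.562500, coefficient = 1

I ≈ (0.437500/2) × 47.421875 = 10.373535
Exact value: 10.317708
Error: 0.055827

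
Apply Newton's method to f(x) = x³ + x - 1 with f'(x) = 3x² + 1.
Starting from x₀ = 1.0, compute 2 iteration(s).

f(x) = x³ + x - 1
f'(x) = 3x² + 1
x₀ = 1.0

Newton-Raphson formula: x_{n+1} = x_n - f(x_n)/f'(x_n)

Iteration 1:
  f(1.000000) = 1.000000
  f'(1.000000) = 4.000000
  x_1 = 1.000000 - 1.000000/4.000000 = 0.750000
Iteration 2:
  f(0.750000) = 0.171875
  f'(0.750000) = 2.687500
  x_2 = 0.750000 - 0.171875/2.687500 = 0.686047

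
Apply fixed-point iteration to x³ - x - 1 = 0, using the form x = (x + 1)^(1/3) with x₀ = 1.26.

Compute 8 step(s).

Equation: x³ - x - 1 = 0
Fixed-point form: x = (x + 1)^(1/3)
x₀ = 1.26

x_1 = g(1.260000) = 1.312309
x_2 = g(1.312309) = 1.322357
x_3 = g(1.322357) = 1.324269
x_4 = g(1.324269) = 1.324633
x_5 = g(1.324633) = 1.324702
x_6 = g(1.324702) = 1.324715
x_7 = g(1.324715) = 1.324717
x_8 = g(1.324717) = 1.324718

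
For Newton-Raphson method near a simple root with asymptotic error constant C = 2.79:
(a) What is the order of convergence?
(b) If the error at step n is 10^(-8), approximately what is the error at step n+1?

(a) Newton-Raphson has quadratic (order 2) convergence near simple roots.
    This means |e_{n+1}| ≈ C|e_n|².

(b) With |e_n| = 10^(-8) and C = 2.79:
    |e_{n+1}| ≈ 2.79 × (10^(-8))² = 2.79 × 10^(-16)

(a) 2 (quadratic); (b) |e_{n+1}| ≈ 2.790e-16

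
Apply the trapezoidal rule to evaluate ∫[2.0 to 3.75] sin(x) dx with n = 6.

f(x) = sin(x)
a = 2.0, b = 3.75, n = 6
h = (b - a)/n = 0.291667

Trapezoidal rule: (h/2)[f(x₀) + 2f(x₁) + 2f(x₂) + ... + f(xₙ)]

x_0 = 2.0000, f(x_0) = 0.909297, coefficient = 1
x_1 = 2.2917, f(x_1) = 0.751232, coefficient = 2
x_2 = 2.5833, f(x_2) = 0.529711, coefficient = 2
x_3 = 2.8750, f(x_3) = 0.263446, coefficient = 2
x_4 = 3.1667, f(x_4) = -0.025071, coefficient = 2
x_5 = 3.4583, f(x_5) = -0.311471, coefficient = 2
x_6 = 3.7500, f(x_6) = -0.571561, coefficient = 1

I ≈ (0.291667/2) × 2.753428 = 0.401542
Exact value: 0.404413
Error: 0.002871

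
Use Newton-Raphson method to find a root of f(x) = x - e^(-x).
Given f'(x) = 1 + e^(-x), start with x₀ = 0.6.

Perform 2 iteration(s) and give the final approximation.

f(x) = x - e^(-x)
f'(x) = 1 + e^(-x)
x₀ = 0.6

Newton-Raphson formula: x_{n+1} = x_n - f(x_n)/f'(x_n)

Iteration 1:
  f(0.600000) = 0.051188
  f'(0.600000) = 1.548812
  x_1 = 0.600000 - 0.051188/1.548812 = 0.566950
Iteration 2:
  f(0.566950) = -0.000303
  f'(0.566950) = 1.567253
  x_2 = 0.566950 - (-0.000303)/1.567253 = 0.567143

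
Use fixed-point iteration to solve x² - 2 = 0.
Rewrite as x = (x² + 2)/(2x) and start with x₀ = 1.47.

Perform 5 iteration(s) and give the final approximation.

Equation: x² - 2 = 0
Fixed-point form: x = (x² + 2)/(2x)
x₀ = 1.47

x_1 = g(1.470000) = 1.415272
x_2 = g(1.415272) = 1.414214
x_3 = g(1.414214) = 1.414214
x_4 = g(1.414214) = 1.414214
x_5 = g(1.414214) = 1.414214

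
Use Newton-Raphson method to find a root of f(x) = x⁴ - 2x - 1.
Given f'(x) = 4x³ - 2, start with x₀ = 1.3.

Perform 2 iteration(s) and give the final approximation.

f(x) = x⁴ - 2x - 1
f'(x) = 4x³ - 2
x₀ = 1.3

Newton-Raphson formula: x_{n+1} = x_n - f(x_n)/f'(x_n)

Iteration 1:
  f(1.300000) = -0.743900
  f'(1.300000) = 6.788000
  x_1 = 1.300000 - (-0.743900)/6.788000 = 1.409590
Iteration 2:
  f(1.409590) = 0.128771
  f'(1.409590) = 9.203116
  x_2 = 1.409590 - 0.128771/9.203116 = 1.395598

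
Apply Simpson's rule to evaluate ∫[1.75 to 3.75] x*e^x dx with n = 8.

f(x) = x*e^x
a = 1.75, b = 3.75, n = 8
h = (b - a)/n = 0.250000

Simpson's rule: (h/3)[f(x₀) + 4f(x₁) + 2f(x₂) + ... + f(xₙ)]

x_0 = 1.7500, f(x_0) = 10.070555, coefficient = 1
x_1 = 2.0000, f(x_1) = 14.778112, coefficient = 4
x_2 = 2.2500, f(x_2) = 21.347406, coefficient = 2
x_3 = 2.5000, f(x_3) = 30.456235, coefficient = 4
x_4 = 2.7500, f(x_4) = 43.017238, coefficient = 2
x_5 = 3.0000, f(x_5) = 60.256611, coefficient = 4
x_6 = 3.2500, f(x_6) = 83.818605, coefficient = 2
x_7 = 3.5000, f(x_7) = 115.904082, coefficient = 4
x_8 = 3.7500, f(x_8) = 159.454058, coefficient = 1

I ≈ (0.250000/3) × 1351.471267 = 112.622606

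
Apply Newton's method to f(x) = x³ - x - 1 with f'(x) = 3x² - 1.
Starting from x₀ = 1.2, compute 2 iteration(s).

f(x) = x³ - x - 1
f'(x) = 3x² - 1
x₀ = 1.2

Newton-Raphson formula: x_{n+1} = x_n - f(x_n)/f'(x_n)

Iteration 1:
  f(1.200000) = -0.472000
  f'(1.200000) = 3.320000
  x_1 = 1.200000 - (-0.472000)/3.320000 = 1.342169
Iteration 2:
  f(1.342169) = 0.075636
  f'(1.342169) = 4.404250
  x_2 = 1.342169 - 0.075636/4.404250 = 1.324995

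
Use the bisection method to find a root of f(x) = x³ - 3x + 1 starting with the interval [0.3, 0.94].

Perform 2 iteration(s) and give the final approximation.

f(x) = x³ - 3x + 1
Initial interval: [0.3, 0.94]

Iteration 1:
  c_1 = (0.300000 + 0.940000)/2 = 0.620000
  f(c_1) = f(0.620000) = -0.621672
  f(a) × f(c) < 0, new interval: [0.300000, 0.620000]
Iteration 2:
  c_2 = (0.300000 + 0.620000)/2 = 0.460000
  f(c_2) = f(0.460000) = -0.282664
  f(a) × f(c) < 0, new interval: [0.300000, 0.460000]

After 2 iteration(s), the approximation is c_2 = 0.460000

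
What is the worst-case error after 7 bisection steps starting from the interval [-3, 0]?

Bisection error bound: |error| ≤ (b-a)/2^n
|error| ≤ (0 - (-3))/2^7 = 3/2^7
|error| ≤ 0.0234375000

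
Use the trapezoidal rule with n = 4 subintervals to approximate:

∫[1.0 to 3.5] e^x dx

f(x) = e^x
a = 1.0, b = 3.5, n = 4
h = (b - a)/n = 0.625000

Trapezoidal rule: (h/2)[f(x₀) + 2f(x₁) + 2f(x₂) + ... + f(xₙ)]

x_0 = 1.0000, f(x_0) = 2.718282, coefficient = 1
x_1 = 1.6250, f(x_1) = 5.078419, coefficient = 2
x_2 = 2.2500, f(x_2) = 9.487736, coefficient = 2
x_3 = 2.8750, f(x_3) = 17.725424, coefficient = 2
x_4 = 3.5000, f(x_4) = 33.115452, coefficient = 1

I ≈ (0.625000/2) × 100.416892 = 31.380279
Exact value: 30.397170
Error: 0.983109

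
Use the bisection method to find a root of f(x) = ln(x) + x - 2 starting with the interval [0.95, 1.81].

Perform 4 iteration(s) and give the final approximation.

f(x) = ln(x) + x - 2
Initial interval: [0.95, 1.81]

Iteration 1:
  c_1 = (0.950000 + 1.810000)/2 = 1.380000
  f(c_1) = f(1.380000) = -0.297917
  f(a) × f(c) ≥ 0, new interval: [1.380000, 1.810000]
Iteration 2:
  c_2 = (1.380000 + 1.810000)/2 = 1.595000
  f(c_2) = f(1.595000) = 0.061874
  f(a) × f(c) < 0, new interval: [1.380000, 1.595000]
Iteration 3:
  c_3 = (1.380000 + 1.595000)/2 = 1.487500
  f(c_3) = f(1.487500) = -0.115403
  f(a) × f(c) ≥ 0, new interval: [1.487500, 1.595000]
Iteration 4:
  c_4 = (1.487500 + 1.595000)/2 = 1.541250
  f(c_4) = f(1.541250) = -0.026156
  f(a) × f(c) ≥ 0, new interval: [1.541250, 1.595000]

After 4 iteration(s), the approximation is c_4 = 1.541250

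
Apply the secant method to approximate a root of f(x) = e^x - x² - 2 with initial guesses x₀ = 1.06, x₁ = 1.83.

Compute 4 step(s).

f(x) = e^x - x² - 2
x₀ = 1.06, x₁ = 1.83

Secant formula: x_{n+1} = x_n - f(x_n)(x_n - x_{n-1})/(f(x_n) - f(x_{n-1}))

Iteration 1:
  f(1.060000) = -0.237229
  f(1.830000) = 0.884987
  x_2 = 1.830000 - 0.884987×(1.830000 - 1.060000)/(0.884987 - (-0.237229))
       = 1.222773
Iteration 2:
  f(1.830000) = 0.884987
  f(1.222773) = -0.098580
  x_3 = 1.222773 - (-0.098580)×(1.222773 - 1.830000)/(-0.098580 - 0.884987)
       = 1.283634
Iteration 3:
  f(1.222773) = -0.098580
  f(1.283634) = -0.037983
  x_4 = 1.283634 - (-0.037983)×(1.283634 - 1.222773)/(-0.037983 - (-0.098580))
       = 1.321782
Iteration 4:
  f(1.283634) = -0.037983
  f(1.321782) = 0.002990
  x_5 = 1.321782 - 0.002990×(1.321782 - 1.283634)/(0.002990 - (-0.037983))
       = 1.318998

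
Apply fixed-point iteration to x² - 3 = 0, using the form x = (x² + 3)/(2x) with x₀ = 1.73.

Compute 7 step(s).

Equation: x² - 3 = 0
Fixed-point form: x = (x² + 3)/(2x)
x₀ = 1.73

x_1 = g(1.730000) = 1.732052
x_2 = g(1.732052) = 1.732051
x_3 = g(1.732051) = 1.732051
x_4 = g(1.732051) = 1.732051
x_5 = g(1.732051) = 1.732051
x_6 = g(1.732051) = 1.732051
x_7 = g(1.732051) = 1.732051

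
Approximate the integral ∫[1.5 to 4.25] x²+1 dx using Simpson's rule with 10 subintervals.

f(x) = x²+1
a = 1.5, b = 4.25, n = 10
h = (b - a)/n = 0.275000

Simpson's rule: (h/3)[f(x₀) + 4f(x₁) + 2f(x₂) + ... + f(xₙ)]

x_0 = 1.5000, f(x_0) = 3.250000, coefficient = 1
x_1 = 1.7750, f(x_1) = 4.150625, coefficient = 4
x_2 = 2.0500, f(x_2) = 5.202500, coefficient = 2
x_3 = 2.3250, f(x_3) = 6.405625, coefficient = 4
x_4 = 2.6000, f(x_4) = 7.760000, coefficient = 2
x_5 = 2.8750, f(x_5) = 9.265625, coefficient = 4
x_6 = 3.1500, f(x_6) = 10.922500, coefficient = 2
x_7 = 3.4250, f(x_7) = 12.730625, coefficient = 4
x_8 = 3.7000, f(x_8) = 14.690000, coefficient = 2
x_9 = 3.9750, f(x_9) = 16.800625, coefficient = 4
x_10 = 4.2500, f(x_10) = 19.062500, coefficient = 1

I ≈ (0.275000/3) × 296.875000 = 27.213542
Exact value: 27.213542
Error: 0.000000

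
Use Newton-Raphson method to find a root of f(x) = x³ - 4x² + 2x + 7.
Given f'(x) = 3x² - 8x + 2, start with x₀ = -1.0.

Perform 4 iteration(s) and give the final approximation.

f(x) = x³ - 4x² + 2x + 7
f'(x) = 3x² - 8x + 2
x₀ = -1.0

Newton-Raphson formula: x_{n+1} = x_n - f(x_n)/f'(x_n)

Iteration 1:
  f(-1.000000) = 0.000000
  f'(-1.000000) = 13.000000
  x_1 = -1.000000 - 0.000000/13.000000 = -1.000000
Iteration 2:
  f(-1.000000) = 0.000000
  f'(-1.000000) = 13.000000
  x_2 = -1.000000 - 0.000000/13.000000 = -1.000000
Iteration 3:
  f(-1.000000) = 0.000000
  f'(-1.000000) = 13.000000
  x_3 = -1.000000 - 0.000000/13.000000 = -1.000000
Iteration 4:
  f(-1.000000) = 0.000000
  f'(-1.000000) = 13.000000
  x_4 = -1.000000 - 0.000000/13.000000 = -1.000000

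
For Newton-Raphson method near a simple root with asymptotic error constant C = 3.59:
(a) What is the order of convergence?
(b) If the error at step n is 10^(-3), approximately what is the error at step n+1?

(a) Newton-Raphson has quadratic (order 2) convergence near simple roots.
    This means |e_{n+1}| ≈ C|e_n|².

(b) With |e_n| = 10^(-3) and C = 3.59:
    |e_{n+1}| ≈ 3.59 × (10^(-3))² = 3.59 × 10^(-6)

(a) 2 (quadratic); (b) |e_{n+1}| ≈ 3.590e-06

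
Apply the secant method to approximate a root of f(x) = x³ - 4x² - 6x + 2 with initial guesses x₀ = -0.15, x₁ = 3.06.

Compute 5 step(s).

f(x) = x³ - 4x² - 6x + 2
x₀ = -0.15, x₁ = 3.06

Secant formula: x_{n+1} = x_n - f(x_n)(x_n - x_{n-1})/(f(x_n) - f(x_{n-1}))

Iteration 1:
  f(-0.150000) = 2.806625
  f(3.060000) = -25.161784
  x_2 = 3.060000 - (-25.161784)×(3.060000 - (-0.150000))/(-25.161784 - 2.806625)
       = 0.172123
Iteration 2:
  f(3.060000) = -25.161784
  f(0.172123) = 0.853856
  x_3 = 0.172123 - 0.853856×(0.172123 - 3.060000)/(0.853856 - (-25.161784))
       = 0.266906
Iteration 3:
  f(0.172123) = 0.853856
  f(0.266906) = 0.132626
  x_4 = 0.266906 - 0.132626×(0.266906 - 0.172123)/(0.132626 - 0.853856)
       = 0.284335
Iteration 4:
  f(0.266906) = 0.132626
  f(0.284335) = -0.006408
  x_5 = 0.284335 - (-0.006408)×(0.284335 - 0.266906)/(-0.006408 - 0.132626)
       = 0.283532
Iteration 5:
  f(0.284335) = -0.006408
  f(0.283532) = 0.000042
  x_6 = 0.283532 - 0.000042×(0.283532 - 0.284335)/(0.000042 - (-0.006408))
       = 0.283537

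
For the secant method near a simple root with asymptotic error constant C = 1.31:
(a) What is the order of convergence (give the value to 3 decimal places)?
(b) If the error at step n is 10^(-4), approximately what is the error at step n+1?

(a) Secant method has superlinear convergence with order φ = (1+√5)/2 ≈ 1.618.
    This means |e_{n+1}| ≈ C|e_n|^1.618.

(b) With |e_n| = 10^(-4) and C = 1.31:
    |e_{n+1}| ≈ 1.31 × (10^(-4))^1.618 = 1.31 × 10^(-6.47)

(a) ≈ 1.618 (golden ratio); (b) |e_{n+1}| ≈ 4.417e-07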